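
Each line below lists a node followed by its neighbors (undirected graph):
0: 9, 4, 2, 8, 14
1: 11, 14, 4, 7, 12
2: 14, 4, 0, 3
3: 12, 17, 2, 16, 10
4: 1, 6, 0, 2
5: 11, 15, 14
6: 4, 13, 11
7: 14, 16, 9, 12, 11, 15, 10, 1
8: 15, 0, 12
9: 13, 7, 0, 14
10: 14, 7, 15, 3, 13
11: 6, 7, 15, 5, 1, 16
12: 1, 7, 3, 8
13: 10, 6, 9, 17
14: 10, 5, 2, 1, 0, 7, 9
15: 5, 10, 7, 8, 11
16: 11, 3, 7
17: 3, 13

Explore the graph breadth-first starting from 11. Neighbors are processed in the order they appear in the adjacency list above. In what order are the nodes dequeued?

11 -> 6 -> 7 -> 15 -> 5 -> 1 -> 16 -> 4 -> 13 -> 14 -> 9 -> 12 -> 10 -> 8 -> 3 -> 0 -> 2 -> 17

Visit 11; enqueue 6, 7, 15, 5, 1, 16 → queue [6, 7, 15, 5, 1, 16]
Visit 6; enqueue 4, 13 → queue [7, 15, 5, 1, 16, 4, 13]
Visit 7; enqueue 14, 9, 12, 10 → queue [15, 5, 1, 16, 4, 13, 14, 9, 12, 10]
Visit 15; enqueue 8 → queue [5, 1, 16, 4, 13, 14, 9, 12, 10, 8]
Visit 5 → queue [1, 16, 4, 13, 14, 9, 12, 10, 8]
Visit 1 → queue [16, 4, 13, 14, 9, 12, 10, 8]
Visit 16; enqueue 3 → queue [4, 13, 14, 9, 12, 10, 8, 3]
Visit 4; enqueue 0, 2 → queue [13, 14, 9, 12, 10, 8, 3, 0, 2]
Visit 13; enqueue 17 → queue [14, 9, 12, 10, 8, 3, 0, 2, 17]
Visit 14 → queue [9, 12, 10, 8, 3, 0, 2, 17]
Visit 9 → queue [12, 10, 8, 3, 0, 2, 17]
Visit 12 → queue [10, 8, 3, 0, 2, 17]
Visit 10 → queue [8, 3, 0, 2, 17]
Visit 8 → queue [3, 0, 2, 17]
Visit 3 → queue [0, 2, 17]
Visit 0 → queue [2, 17]
Visit 2 → queue [17]
Visit 17 → queue []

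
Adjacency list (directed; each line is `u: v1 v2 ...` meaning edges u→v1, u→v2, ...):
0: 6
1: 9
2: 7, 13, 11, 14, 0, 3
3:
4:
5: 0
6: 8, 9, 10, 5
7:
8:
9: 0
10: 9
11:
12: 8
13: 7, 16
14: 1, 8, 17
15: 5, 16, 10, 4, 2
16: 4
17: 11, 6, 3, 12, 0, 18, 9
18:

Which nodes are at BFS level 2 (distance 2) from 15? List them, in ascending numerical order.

0, 3, 7, 9, 11, 13, 14

Level 0: 15
Level 1: 2, 4, 5, 10, 16
Level 2: 0, 3, 7, 9, 11, 13, 14
Level 3: 1, 6, 8, 17
Level 4: 12, 18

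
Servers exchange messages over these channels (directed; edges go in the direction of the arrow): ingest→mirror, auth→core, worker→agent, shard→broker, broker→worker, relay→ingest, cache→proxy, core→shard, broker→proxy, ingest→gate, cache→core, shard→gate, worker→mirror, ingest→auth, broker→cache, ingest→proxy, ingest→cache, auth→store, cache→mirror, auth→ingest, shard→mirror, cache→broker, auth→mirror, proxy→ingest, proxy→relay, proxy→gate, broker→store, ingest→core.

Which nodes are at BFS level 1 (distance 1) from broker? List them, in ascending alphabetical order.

cache, proxy, store, worker

Level 0: broker
Level 1: cache, proxy, store, worker
Level 2: agent, core, gate, ingest, mirror, relay
Level 3: auth, shard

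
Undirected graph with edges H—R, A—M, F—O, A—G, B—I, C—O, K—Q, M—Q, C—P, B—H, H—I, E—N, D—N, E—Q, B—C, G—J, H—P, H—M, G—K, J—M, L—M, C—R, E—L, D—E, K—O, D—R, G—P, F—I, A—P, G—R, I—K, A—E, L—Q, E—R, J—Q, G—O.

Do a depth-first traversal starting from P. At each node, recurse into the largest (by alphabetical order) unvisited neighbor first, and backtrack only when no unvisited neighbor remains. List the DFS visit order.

Visit P
P → H
H → R
R → G
G → O
O → K
K → Q
Q → M
M → L
L → E
E → N
N → D
E → A
M → J
K → I
I → F
I → B
B → C

P, H, R, G, O, K, Q, M, L, E, N, D, A, J, I, F, B, C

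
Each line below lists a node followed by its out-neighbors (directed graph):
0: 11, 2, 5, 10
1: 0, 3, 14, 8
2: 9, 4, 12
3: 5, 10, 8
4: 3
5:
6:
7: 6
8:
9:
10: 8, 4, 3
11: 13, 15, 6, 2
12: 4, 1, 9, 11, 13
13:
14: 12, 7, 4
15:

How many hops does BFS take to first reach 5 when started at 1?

2

Level 0: 1
Level 1: 0, 3, 8, 14
Level 2: 2, 4, 5, 7, 10, 11, 12
Level 3: 6, 9, 13, 15
5 first appears at level 2.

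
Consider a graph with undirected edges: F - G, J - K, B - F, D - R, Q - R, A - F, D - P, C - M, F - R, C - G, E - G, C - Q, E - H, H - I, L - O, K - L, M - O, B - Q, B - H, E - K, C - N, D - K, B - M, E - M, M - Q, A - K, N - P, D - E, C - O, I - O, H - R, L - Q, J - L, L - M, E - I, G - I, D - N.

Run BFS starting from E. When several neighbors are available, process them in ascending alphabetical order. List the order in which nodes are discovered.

Visit E; enqueue D, G, H, I, K, M → queue [D, G, H, I, K, M]
Visit D; enqueue N, P, R → queue [G, H, I, K, M, N, P, R]
Visit G; enqueue C, F → queue [H, I, K, M, N, P, R, C, F]
Visit H; enqueue B → queue [I, K, M, N, P, R, C, F, B]
Visit I; enqueue O → queue [K, M, N, P, R, C, F, B, O]
Visit K; enqueue A, J, L → queue [M, N, P, R, C, F, B, O, A, J, L]
Visit M; enqueue Q → queue [N, P, R, C, F, B, O, A, J, L, Q]
Visit N → queue [P, R, C, F, B, O, A, J, L, Q]
Visit P → queue [R, C, F, B, O, A, J, L, Q]
Visit R → queue [C, F, B, O, A, J, L, Q]
Visit C → queue [F, B, O, A, J, L, Q]
Visit F → queue [B, O, A, J, L, Q]
Visit B → queue [O, A, J, L, Q]
Visit O → queue [A, J, L, Q]
Visit A → queue [J, L, Q]
Visit J → queue [L, Q]
Visit L → queue [Q]
Visit Q → queue []

E D G H I K M N P R C F B O A J L Q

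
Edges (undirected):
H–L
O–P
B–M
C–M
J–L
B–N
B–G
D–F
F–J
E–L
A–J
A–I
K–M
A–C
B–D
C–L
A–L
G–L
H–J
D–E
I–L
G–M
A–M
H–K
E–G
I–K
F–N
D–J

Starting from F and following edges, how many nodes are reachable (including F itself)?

14

BFS from F visits: F, N, J, D, B, L, H, A, E, M, G, I, C, K
Reachable nodes: 14 of 16 total.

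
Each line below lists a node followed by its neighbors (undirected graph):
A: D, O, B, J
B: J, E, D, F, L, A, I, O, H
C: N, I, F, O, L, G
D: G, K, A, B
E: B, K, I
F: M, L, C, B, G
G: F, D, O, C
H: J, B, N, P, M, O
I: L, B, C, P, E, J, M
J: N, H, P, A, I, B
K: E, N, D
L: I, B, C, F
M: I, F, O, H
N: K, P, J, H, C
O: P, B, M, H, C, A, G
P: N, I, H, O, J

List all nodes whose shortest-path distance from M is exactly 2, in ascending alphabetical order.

Level 0: M
Level 1: F, H, I, O
Level 2: A, B, C, E, G, J, L, N, P
Level 3: D, K

A, B, C, E, G, J, L, N, P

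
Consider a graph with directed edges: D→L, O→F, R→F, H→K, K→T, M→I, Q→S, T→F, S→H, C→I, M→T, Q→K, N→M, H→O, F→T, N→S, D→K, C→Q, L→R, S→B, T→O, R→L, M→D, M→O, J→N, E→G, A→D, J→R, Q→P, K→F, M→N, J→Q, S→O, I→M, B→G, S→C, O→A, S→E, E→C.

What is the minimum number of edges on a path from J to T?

3

Level 0: J
Level 1: N, Q, R
Level 2: F, K, L, M, P, S
Level 3: B, C, D, E, H, I, O, T
Level 4: A, G
T first appears at level 3.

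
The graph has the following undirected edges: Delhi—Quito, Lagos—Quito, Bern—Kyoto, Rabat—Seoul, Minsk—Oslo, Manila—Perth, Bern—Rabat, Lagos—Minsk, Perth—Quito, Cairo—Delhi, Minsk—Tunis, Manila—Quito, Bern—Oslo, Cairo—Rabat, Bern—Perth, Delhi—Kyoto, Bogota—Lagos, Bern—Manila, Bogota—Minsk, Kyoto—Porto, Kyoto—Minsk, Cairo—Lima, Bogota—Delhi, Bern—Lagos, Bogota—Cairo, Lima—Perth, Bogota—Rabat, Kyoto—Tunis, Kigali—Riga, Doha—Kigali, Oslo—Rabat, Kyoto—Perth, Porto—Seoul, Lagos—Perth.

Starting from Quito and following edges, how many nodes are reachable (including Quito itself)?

BFS from Quito visits: Quito, Perth, Manila, Lagos, Delhi, Lima, Kyoto, Bern, Minsk, Bogota, Cairo, Tunis, Porto, Rabat, Oslo, Seoul
Reachable nodes: 16 of 19 total.

16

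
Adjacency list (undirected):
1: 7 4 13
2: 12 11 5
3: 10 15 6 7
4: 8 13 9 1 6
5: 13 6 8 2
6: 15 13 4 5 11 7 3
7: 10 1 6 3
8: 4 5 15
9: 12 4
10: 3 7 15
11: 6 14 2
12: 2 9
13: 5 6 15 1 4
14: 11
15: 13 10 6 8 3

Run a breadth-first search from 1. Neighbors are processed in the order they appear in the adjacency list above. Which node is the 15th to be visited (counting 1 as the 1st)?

14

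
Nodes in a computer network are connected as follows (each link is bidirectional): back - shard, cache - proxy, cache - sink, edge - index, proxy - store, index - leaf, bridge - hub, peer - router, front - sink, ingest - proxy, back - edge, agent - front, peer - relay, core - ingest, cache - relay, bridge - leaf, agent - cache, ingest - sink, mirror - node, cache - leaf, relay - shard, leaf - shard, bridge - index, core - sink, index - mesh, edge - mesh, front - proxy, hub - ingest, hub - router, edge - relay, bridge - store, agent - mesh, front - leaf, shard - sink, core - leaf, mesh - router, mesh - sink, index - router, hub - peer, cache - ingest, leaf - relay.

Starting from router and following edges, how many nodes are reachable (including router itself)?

19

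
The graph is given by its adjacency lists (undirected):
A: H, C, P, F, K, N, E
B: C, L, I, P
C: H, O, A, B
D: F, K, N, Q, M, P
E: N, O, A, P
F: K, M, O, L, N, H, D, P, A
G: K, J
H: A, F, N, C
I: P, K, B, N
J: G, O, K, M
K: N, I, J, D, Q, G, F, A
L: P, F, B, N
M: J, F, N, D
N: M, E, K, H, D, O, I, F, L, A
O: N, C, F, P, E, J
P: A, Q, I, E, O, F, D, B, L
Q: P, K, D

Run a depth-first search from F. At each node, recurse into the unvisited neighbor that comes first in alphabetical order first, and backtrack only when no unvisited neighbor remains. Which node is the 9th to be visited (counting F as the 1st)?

Visit F
F → A
A → C
C → B
B → I
I → K
K → D
D → M
M → J
J → G
J → O
O → E
E → N
N → H
N → L
L → P
P → Q

Visit order: F, A, C, B, I, K, D, M, J, G, O, E, N, H, L, P, Q

J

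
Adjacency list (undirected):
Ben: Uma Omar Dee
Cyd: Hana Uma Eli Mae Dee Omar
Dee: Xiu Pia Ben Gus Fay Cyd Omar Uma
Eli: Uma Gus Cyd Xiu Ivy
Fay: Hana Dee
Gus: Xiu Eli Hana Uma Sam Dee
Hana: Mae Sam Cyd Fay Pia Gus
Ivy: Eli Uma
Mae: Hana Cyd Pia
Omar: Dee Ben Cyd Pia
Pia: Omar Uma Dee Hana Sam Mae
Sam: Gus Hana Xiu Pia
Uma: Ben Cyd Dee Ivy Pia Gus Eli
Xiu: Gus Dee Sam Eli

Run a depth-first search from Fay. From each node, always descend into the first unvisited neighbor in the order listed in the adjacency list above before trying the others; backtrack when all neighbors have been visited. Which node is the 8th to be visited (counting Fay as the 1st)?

Visit Fay
Fay → Hana
Hana → Mae
Mae → Cyd
Cyd → Uma
Uma → Ben
Ben → Omar
Omar → Dee
Dee → Xiu
Xiu → Gus
Gus → Eli
Eli → Ivy
Gus → Sam
Sam → Pia

Visit order: Fay, Hana, Mae, Cyd, Uma, Ben, Omar, Dee, Xiu, Gus, Eli, Ivy, Sam, Pia

Dee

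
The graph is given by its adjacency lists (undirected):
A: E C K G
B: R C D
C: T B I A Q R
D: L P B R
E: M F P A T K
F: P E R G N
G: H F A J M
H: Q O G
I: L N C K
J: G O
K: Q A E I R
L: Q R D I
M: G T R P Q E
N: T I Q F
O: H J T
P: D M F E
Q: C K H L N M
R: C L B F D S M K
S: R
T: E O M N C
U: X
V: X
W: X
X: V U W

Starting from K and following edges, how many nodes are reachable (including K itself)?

20

BFS from K visits: K, R, Q, I, E, A, S, M, L, F, D, C, B, N, H, T, P, G, O, J
Reachable nodes: 20 of 24 total.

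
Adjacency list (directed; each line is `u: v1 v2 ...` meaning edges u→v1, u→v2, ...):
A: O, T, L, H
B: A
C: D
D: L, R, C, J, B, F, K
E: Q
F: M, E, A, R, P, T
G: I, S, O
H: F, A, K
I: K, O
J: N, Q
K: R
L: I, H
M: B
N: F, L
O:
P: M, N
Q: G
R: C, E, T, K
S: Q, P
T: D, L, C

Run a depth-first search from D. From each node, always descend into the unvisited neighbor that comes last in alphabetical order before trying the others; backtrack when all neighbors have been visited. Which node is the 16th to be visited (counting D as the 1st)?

Q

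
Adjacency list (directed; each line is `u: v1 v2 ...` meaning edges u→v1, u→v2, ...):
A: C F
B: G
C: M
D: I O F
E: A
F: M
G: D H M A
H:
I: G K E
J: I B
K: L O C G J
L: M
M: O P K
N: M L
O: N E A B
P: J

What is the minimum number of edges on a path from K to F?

Level 0: K
Level 1: C, G, J, L, O
Level 2: A, B, D, E, H, I, M, N
Level 3: F, P
F first appears at level 3.

3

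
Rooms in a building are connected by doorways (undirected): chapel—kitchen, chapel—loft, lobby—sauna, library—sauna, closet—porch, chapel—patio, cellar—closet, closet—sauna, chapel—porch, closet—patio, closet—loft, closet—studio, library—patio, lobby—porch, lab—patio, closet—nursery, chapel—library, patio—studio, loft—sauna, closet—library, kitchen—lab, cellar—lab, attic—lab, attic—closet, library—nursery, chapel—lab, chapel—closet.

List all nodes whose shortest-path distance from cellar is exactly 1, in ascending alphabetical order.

closet, lab

Level 0: cellar
Level 1: closet, lab
Level 2: attic, chapel, kitchen, library, loft, nursery, patio, porch, sauna, studio
Level 3: lobby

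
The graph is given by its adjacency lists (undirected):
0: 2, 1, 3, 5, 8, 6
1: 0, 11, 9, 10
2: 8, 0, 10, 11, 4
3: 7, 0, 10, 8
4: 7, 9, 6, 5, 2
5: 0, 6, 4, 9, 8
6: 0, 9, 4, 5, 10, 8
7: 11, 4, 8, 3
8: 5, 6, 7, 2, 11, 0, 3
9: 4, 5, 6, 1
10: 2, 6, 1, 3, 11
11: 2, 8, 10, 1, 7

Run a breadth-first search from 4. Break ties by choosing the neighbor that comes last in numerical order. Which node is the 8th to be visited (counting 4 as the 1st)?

11

Visit 4; enqueue 9, 7, 6, 5, 2 → queue [9, 7, 6, 5, 2]
Visit 9; enqueue 1 → queue [7, 6, 5, 2, 1]
Visit 7; enqueue 11, 8, 3 → queue [6, 5, 2, 1, 11, 8, 3]
Visit 6; enqueue 10, 0 → queue [5, 2, 1, 11, 8, 3, 10, 0]
Visit 5 → queue [2, 1, 11, 8, 3, 10, 0]
Visit 2 → queue [1, 11, 8, 3, 10, 0]
Visit 1 → queue [11, 8, 3, 10, 0]
Visit 11 → queue [8, 3, 10, 0]
Visit 8 → queue [3, 10, 0]
Visit 3 → queue [10, 0]
Visit 10 → queue [0]
Visit 0 → queue []

Visit order: 4, 9, 7, 6, 5, 2, 1, 11, 8, 3, 10, 0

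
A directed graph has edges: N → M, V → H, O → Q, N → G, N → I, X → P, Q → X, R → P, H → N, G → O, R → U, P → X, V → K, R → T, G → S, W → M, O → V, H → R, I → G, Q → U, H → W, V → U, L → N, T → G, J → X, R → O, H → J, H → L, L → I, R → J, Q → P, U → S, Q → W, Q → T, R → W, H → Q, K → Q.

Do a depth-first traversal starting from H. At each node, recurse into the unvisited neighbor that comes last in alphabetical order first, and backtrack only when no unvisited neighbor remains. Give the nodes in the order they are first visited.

Visit H
H → W
W → M
H → R
R → U
U → S
R → T
T → G
G → O
O → V
V → K
K → Q
Q → X
X → P
R → J
H → N
N → I
H → L

H -> W -> M -> R -> U -> S -> T -> G -> O -> V -> K -> Q -> X -> P -> J -> N -> I -> L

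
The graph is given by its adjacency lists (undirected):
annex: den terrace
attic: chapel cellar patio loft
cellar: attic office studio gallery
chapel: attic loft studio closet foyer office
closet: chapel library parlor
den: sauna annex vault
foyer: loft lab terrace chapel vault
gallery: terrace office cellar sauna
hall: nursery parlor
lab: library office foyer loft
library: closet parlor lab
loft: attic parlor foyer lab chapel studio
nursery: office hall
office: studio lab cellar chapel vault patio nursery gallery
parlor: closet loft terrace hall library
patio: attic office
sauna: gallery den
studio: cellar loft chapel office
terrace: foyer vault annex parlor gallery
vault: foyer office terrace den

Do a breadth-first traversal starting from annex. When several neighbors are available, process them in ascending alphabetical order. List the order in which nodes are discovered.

annex den terrace sauna vault foyer gallery parlor office chapel lab loft cellar closet hall library nursery patio studio attic

Visit annex; enqueue den, terrace → queue [den, terrace]
Visit den; enqueue sauna, vault → queue [terrace, sauna, vault]
Visit terrace; enqueue foyer, gallery, parlor → queue [sauna, vault, foyer, gallery, parlor]
Visit sauna → queue [vault, foyer, gallery, parlor]
Visit vault; enqueue office → queue [foyer, gallery, parlor, office]
Visit foyer; enqueue chapel, lab, loft → queue [gallery, parlor, office, chapel, lab, loft]
Visit gallery; enqueue cellar → queue [parlor, office, chapel, lab, loft, cellar]
Visit parlor; enqueue closet, hall, library → queue [office, chapel, lab, loft, cellar, closet, hall, library]
Visit office; enqueue nursery, patio, studio → queue [chapel, lab, loft, cellar, closet, hall, library, nursery, patio, studio]
Visit chapel; enqueue attic → queue [lab, loft, cellar, closet, hall, library, nursery, patio, studio, attic]
Visit lab → queue [loft, cellar, closet, hall, library, nursery, patio, studio, attic]
Visit loft → queue [cellar, closet, hall, library, nursery, patio, studio, attic]
Visit cellar → queue [closet, hall, library, nursery, patio, studio, attic]
Visit closet → queue [hall, library, nursery, patio, studio, attic]
Visit hall → queue [library, nursery, patio, studio, attic]
Visit library → queue [nursery, patio, studio, attic]
Visit nursery → queue [patio, studio, attic]
Visit patio → queue [studio, attic]
Visit studio → queue [attic]
Visit attic → queue []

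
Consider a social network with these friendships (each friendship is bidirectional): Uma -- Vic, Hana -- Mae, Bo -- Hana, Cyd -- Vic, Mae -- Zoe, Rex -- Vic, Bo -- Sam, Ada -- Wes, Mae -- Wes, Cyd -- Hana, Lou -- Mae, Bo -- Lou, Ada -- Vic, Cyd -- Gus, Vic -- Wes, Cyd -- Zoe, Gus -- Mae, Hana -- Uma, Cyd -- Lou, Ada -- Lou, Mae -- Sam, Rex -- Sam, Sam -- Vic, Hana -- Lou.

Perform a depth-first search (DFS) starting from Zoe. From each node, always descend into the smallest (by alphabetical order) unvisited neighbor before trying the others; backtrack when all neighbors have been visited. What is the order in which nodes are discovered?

Visit Zoe
Zoe → Cyd
Cyd → Gus
Gus → Mae
Mae → Hana
Hana → Bo
Bo → Lou
Lou → Ada
Ada → Vic
Vic → Rex
Rex → Sam
Vic → Uma
Vic → Wes

Zoe → Cyd → Gus → Mae → Hana → Bo → Lou → Ada → Vic → Rex → Sam → Uma → Wes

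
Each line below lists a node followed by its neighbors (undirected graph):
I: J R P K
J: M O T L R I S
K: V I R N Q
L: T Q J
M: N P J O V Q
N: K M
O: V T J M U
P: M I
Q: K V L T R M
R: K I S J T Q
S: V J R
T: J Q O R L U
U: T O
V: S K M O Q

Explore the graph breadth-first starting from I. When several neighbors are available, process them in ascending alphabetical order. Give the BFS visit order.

I J K P R L M O S T N Q V U

Visit I; enqueue J, K, P, R → queue [J, K, P, R]
Visit J; enqueue L, M, O, S, T → queue [K, P, R, L, M, O, S, T]
Visit K; enqueue N, Q, V → queue [P, R, L, M, O, S, T, N, Q, V]
Visit P → queue [R, L, M, O, S, T, N, Q, V]
Visit R → queue [L, M, O, S, T, N, Q, V]
Visit L → queue [M, O, S, T, N, Q, V]
Visit M → queue [O, S, T, N, Q, V]
Visit O; enqueue U → queue [S, T, N, Q, V, U]
Visit S → queue [T, N, Q, V, U]
Visit T → queue [N, Q, V, U]
Visit N → queue [Q, V, U]
Visit Q → queue [V, U]
Visit V → queue [U]
Visit U → queue []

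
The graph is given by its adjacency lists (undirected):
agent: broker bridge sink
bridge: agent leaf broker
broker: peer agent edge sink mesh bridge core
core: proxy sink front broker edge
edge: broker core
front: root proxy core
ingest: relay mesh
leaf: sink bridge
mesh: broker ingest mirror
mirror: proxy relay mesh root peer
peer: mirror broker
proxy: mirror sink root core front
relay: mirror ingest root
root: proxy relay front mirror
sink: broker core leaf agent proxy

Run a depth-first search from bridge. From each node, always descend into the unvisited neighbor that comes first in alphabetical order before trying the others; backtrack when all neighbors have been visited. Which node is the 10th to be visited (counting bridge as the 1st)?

ingest

Visit bridge
bridge → agent
agent → broker
broker → core
core → edge
core → front
front → proxy
proxy → mirror
mirror → mesh
mesh → ingest
ingest → relay
relay → root
mirror → peer
proxy → sink
sink → leaf

Visit order: bridge, agent, broker, core, edge, front, proxy, mirror, mesh, ingest, relay, root, peer, sink, leaf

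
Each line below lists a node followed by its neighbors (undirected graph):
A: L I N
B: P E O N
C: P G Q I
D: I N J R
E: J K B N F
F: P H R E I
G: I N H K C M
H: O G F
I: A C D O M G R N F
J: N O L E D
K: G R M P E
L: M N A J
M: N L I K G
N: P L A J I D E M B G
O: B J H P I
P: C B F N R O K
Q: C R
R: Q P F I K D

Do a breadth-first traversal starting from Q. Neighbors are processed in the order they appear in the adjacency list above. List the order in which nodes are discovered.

Q C R P G I F K D B N O H M A E J L

Visit Q; enqueue C, R → queue [C, R]
Visit C; enqueue P, G, I → queue [R, P, G, I]
Visit R; enqueue F, K, D → queue [P, G, I, F, K, D]
Visit P; enqueue B, N, O → queue [G, I, F, K, D, B, N, O]
Visit G; enqueue H, M → queue [I, F, K, D, B, N, O, H, M]
Visit I; enqueue A → queue [F, K, D, B, N, O, H, M, A]
Visit F; enqueue E → queue [K, D, B, N, O, H, M, A, E]
Visit K → queue [D, B, N, O, H, M, A, E]
Visit D; enqueue J → queue [B, N, O, H, M, A, E, J]
Visit B → queue [N, O, H, M, A, E, J]
Visit N; enqueue L → queue [O, H, M, A, E, J, L]
Visit O → queue [H, M, A, E, J, L]
Visit H → queue [M, A, E, J, L]
Visit M → queue [A, E, J, L]
Visit A → queue [E, J, L]
Visit E → queue [J, L]
Visit J → queue [L]
Visit L → queue []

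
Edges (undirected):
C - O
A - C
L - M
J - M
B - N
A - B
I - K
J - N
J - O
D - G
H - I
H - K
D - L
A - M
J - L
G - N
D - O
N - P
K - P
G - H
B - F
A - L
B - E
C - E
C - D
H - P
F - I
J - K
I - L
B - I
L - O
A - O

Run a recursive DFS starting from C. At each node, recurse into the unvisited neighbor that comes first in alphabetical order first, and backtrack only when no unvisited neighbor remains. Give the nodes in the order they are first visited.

C A B E F I H G D L J K P N M O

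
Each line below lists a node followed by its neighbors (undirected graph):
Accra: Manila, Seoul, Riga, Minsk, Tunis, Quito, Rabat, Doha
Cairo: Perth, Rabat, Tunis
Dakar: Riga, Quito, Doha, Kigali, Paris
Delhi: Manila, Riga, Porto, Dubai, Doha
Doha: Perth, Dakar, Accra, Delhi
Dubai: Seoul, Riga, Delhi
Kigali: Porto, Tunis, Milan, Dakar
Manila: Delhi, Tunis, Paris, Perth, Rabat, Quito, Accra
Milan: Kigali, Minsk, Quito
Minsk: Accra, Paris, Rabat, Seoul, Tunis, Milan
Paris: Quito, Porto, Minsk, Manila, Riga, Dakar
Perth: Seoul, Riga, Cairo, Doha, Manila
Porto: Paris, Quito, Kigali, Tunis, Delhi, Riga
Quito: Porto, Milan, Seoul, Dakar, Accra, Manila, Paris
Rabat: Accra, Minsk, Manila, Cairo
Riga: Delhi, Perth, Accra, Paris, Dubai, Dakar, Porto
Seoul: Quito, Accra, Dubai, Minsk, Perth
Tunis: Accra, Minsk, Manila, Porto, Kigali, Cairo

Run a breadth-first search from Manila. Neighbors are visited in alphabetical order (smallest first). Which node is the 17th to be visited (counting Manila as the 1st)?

Visit Manila; enqueue Accra, Delhi, Paris, Perth, Quito, Rabat, Tunis → queue [Accra, Delhi, Paris, Perth, Quito, Rabat, Tunis]
Visit Accra; enqueue Doha, Minsk, Riga, Seoul → queue [Delhi, Paris, Perth, Quito, Rabat, Tunis, Doha, Minsk, Riga, Seoul]
Visit Delhi; enqueue Dubai, Porto → queue [Paris, Perth, Quito, Rabat, Tunis, Doha, Minsk, Riga, Seoul, Dubai, Porto]
Visit Paris; enqueue Dakar → queue [Perth, Quito, Rabat, Tunis, Doha, Minsk, Riga, Seoul, Dubai, Porto, Dakar]
Visit Perth; enqueue Cairo → queue [Quito, Rabat, Tunis, Doha, Minsk, Riga, Seoul, Dubai, Porto, Dakar, Cairo]
Visit Quito; enqueue Milan → queue [Rabat, Tunis, Doha, Minsk, Riga, Seoul, Dubai, Porto, Dakar, Cairo, Milan]
Visit Rabat → queue [Tunis, Doha, Minsk, Riga, Seoul, Dubai, Porto, Dakar, Cairo, Milan]
Visit Tunis; enqueue Kigali → queue [Doha, Minsk, Riga, Seoul, Dubai, Porto, Dakar, Cairo, Milan, Kigali]
Visit Doha → queue [Minsk, Riga, Seoul, Dubai, Porto, Dakar, Cairo, Milan, Kigali]
Visit Minsk → queue [Riga, Seoul, Dubai, Porto, Dakar, Cairo, Milan, Kigali]
Visit Riga → queue [Seoul, Dubai, Porto, Dakar, Cairo, Milan, Kigali]
Visit Seoul → queue [Dubai, Porto, Dakar, Cairo, Milan, Kigali]
Visit Dubai → queue [Porto, Dakar, Cairo, Milan, Kigali]
Visit Porto → queue [Dakar, Cairo, Milan, Kigali]
Visit Dakar → queue [Cairo, Milan, Kigali]
Visit Cairo → queue [Milan, Kigali]
Visit Milan → queue [Kigali]
Visit Kigali → queue []

Visit order: Manila, Accra, Delhi, Paris, Perth, Quito, Rabat, Tunis, Doha, Minsk, Riga, Seoul, Dubai, Porto, Dakar, Cairo, Milan, Kigali

Milan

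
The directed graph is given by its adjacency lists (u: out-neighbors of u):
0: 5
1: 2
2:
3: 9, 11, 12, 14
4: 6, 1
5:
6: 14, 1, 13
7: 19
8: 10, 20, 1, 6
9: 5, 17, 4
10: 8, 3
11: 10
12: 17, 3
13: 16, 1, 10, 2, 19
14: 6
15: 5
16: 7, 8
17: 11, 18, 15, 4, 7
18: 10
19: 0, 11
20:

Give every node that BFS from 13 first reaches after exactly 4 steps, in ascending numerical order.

Level 0: 13
Level 1: 1, 2, 10, 16, 19
Level 2: 0, 3, 7, 8, 11
Level 3: 5, 6, 9, 12, 14, 20
Level 4: 4, 17
Level 5: 15, 18

4, 17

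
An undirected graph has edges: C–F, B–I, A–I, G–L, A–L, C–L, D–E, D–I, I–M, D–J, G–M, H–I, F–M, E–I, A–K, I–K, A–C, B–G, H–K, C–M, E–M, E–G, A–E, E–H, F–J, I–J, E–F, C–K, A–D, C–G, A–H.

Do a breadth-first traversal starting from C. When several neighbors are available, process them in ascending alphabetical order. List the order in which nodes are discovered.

C → A → F → G → K → L → M → D → E → H → I → J → B

Visit C; enqueue A, F, G, K, L, M → queue [A, F, G, K, L, M]
Visit A; enqueue D, E, H, I → queue [F, G, K, L, M, D, E, H, I]
Visit F; enqueue J → queue [G, K, L, M, D, E, H, I, J]
Visit G; enqueue B → queue [K, L, M, D, E, H, I, J, B]
Visit K → queue [L, M, D, E, H, I, J, B]
Visit L → queue [M, D, E, H, I, J, B]
Visit M → queue [D, E, H, I, J, B]
Visit D → queue [E, H, I, J, B]
Visit E → queue [H, I, J, B]
Visit H → queue [I, J, B]
Visit I → queue [J, B]
Visit J → queue [B]
Visit B → queue []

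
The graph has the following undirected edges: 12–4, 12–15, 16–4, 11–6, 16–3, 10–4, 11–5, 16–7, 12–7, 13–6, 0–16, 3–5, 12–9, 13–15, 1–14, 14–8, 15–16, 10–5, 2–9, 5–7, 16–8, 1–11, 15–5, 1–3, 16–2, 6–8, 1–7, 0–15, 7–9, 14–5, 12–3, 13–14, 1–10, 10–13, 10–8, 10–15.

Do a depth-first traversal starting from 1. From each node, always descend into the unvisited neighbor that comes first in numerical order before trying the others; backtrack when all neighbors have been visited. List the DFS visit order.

Visit 1
1 → 3
3 → 5
5 → 7
7 → 9
9 → 2
2 → 16
16 → 0
0 → 15
15 → 10
10 → 4
4 → 12
10 → 8
8 → 6
6 → 11
6 → 13
13 → 14

1, 3, 5, 7, 9, 2, 16, 0, 15, 10, 4, 12, 8, 6, 11, 13, 14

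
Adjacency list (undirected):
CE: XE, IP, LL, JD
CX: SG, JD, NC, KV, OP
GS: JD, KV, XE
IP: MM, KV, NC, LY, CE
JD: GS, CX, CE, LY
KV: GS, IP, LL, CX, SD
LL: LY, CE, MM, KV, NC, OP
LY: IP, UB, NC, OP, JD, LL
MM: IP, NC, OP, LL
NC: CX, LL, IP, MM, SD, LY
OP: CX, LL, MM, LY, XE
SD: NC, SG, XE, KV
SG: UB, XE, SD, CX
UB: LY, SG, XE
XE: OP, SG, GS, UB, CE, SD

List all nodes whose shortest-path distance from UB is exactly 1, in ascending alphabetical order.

LY, SG, XE

Level 0: UB
Level 1: LY, SG, XE
Level 2: CE, CX, GS, IP, JD, LL, NC, OP, SD
Level 3: KV, MM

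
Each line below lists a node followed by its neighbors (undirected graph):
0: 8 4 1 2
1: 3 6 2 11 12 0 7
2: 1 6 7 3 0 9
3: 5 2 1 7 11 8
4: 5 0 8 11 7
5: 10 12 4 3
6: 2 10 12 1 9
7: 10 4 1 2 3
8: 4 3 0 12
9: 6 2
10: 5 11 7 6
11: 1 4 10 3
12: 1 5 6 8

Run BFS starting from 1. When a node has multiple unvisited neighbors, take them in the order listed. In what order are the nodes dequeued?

1 -> 3 -> 6 -> 2 -> 11 -> 12 -> 0 -> 7 -> 5 -> 8 -> 10 -> 9 -> 4

Visit 1; enqueue 3, 6, 2, 11, 12, 0, 7 → queue [3, 6, 2, 11, 12, 0, 7]
Visit 3; enqueue 5, 8 → queue [6, 2, 11, 12, 0, 7, 5, 8]
Visit 6; enqueue 10, 9 → queue [2, 11, 12, 0, 7, 5, 8, 10, 9]
Visit 2 → queue [11, 12, 0, 7, 5, 8, 10, 9]
Visit 11; enqueue 4 → queue [12, 0, 7, 5, 8, 10, 9, 4]
Visit 12 → queue [0, 7, 5, 8, 10, 9, 4]
Visit 0 → queue [7, 5, 8, 10, 9, 4]
Visit 7 → queue [5, 8, 10, 9, 4]
Visit 5 → queue [8, 10, 9, 4]
Visit 8 → queue [10, 9, 4]
Visit 10 → queue [9, 4]
Visit 9 → queue [4]
Visit 4 → queue []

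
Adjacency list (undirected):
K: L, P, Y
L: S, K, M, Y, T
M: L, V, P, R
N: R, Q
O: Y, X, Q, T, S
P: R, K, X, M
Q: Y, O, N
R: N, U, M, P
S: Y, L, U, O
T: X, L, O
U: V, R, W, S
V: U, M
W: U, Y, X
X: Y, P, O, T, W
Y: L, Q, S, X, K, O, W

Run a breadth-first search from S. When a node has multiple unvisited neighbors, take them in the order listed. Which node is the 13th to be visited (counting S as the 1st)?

Visit S; enqueue Y, L, U, O → queue [Y, L, U, O]
Visit Y; enqueue Q, X, K, W → queue [L, U, O, Q, X, K, W]
Visit L; enqueue M, T → queue [U, O, Q, X, K, W, M, T]
Visit U; enqueue V, R → queue [O, Q, X, K, W, M, T, V, R]
Visit O → queue [Q, X, K, W, M, T, V, R]
Visit Q; enqueue N → queue [X, K, W, M, T, V, R, N]
Visit X; enqueue P → queue [K, W, M, T, V, R, N, P]
Visit K → queue [W, M, T, V, R, N, P]
Visit W → queue [M, T, V, R, N, P]
Visit M → queue [T, V, R, N, P]
Visit T → queue [V, R, N, P]
Visit V → queue [R, N, P]
Visit R → queue [N, P]
Visit N → queue [P]
Visit P → queue []

Visit order: S, Y, L, U, O, Q, X, K, W, M, T, V, R, N, P

R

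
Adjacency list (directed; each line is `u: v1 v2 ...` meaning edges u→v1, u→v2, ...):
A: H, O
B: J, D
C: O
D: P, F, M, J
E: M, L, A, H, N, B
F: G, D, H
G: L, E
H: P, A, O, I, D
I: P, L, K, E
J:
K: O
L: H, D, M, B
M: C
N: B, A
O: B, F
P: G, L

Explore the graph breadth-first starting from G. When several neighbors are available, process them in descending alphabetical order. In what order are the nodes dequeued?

G, L, E, M, H, D, B, N, A, C, P, O, I, J, F, K

Visit G; enqueue L, E → queue [L, E]
Visit L; enqueue M, H, D, B → queue [E, M, H, D, B]
Visit E; enqueue N, A → queue [M, H, D, B, N, A]
Visit M; enqueue C → queue [H, D, B, N, A, C]
Visit H; enqueue P, O, I → queue [D, B, N, A, C, P, O, I]
Visit D; enqueue J, F → queue [B, N, A, C, P, O, I, J, F]
Visit B → queue [N, A, C, P, O, I, J, F]
Visit N → queue [A, C, P, O, I, J, F]
Visit A → queue [C, P, O, I, J, F]
Visit C → queue [P, O, I, J, F]
Visit P → queue [O, I, J, F]
Visit O → queue [I, J, F]
Visit I; enqueue K → queue [J, F, K]
Visit J → queue [F, K]
Visit F → queue [K]
Visit K → queue []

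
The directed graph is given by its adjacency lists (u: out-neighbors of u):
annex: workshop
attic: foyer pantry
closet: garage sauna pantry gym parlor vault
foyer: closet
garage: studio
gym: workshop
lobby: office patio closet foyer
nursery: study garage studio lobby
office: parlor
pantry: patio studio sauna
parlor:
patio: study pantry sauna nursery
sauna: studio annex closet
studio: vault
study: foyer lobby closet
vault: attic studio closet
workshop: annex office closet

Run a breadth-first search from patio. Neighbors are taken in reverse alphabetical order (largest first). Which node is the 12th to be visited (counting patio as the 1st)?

Visit patio; enqueue study, sauna, pantry, nursery → queue [study, sauna, pantry, nursery]
Visit study; enqueue lobby, foyer, closet → queue [sauna, pantry, nursery, lobby, foyer, closet]
Visit sauna; enqueue studio, annex → queue [pantry, nursery, lobby, foyer, closet, studio, annex]
Visit pantry → queue [nursery, lobby, foyer, closet, studio, annex]
Visit nursery; enqueue garage → queue [lobby, foyer, closet, studio, annex, garage]
Visit lobby; enqueue office → queue [foyer, closet, studio, annex, garage, office]
Visit foyer → queue [closet, studio, annex, garage, office]
Visit closet; enqueue vault, parlor, gym → queue [studio, annex, garage, office, vault, parlor, gym]
Visit studio → queue [annex, garage, office, vault, parlor, gym]
Visit annex; enqueue workshop → queue [garage, office, vault, parlor, gym, workshop]
Visit garage → queue [office, vault, parlor, gym, workshop]
Visit office → queue [vault, parlor, gym, workshop]
Visit vault; enqueue attic → queue [parlor, gym, workshop, attic]
Visit parlor → queue [gym, workshop, attic]
Visit gym → queue [workshop, attic]
Visit workshop → queue [attic]
Visit attic → queue []

Visit order: patio, study, sauna, pantry, nursery, lobby, foyer, closet, studio, annex, garage, office, vault, parlor, gym, workshop, attic

office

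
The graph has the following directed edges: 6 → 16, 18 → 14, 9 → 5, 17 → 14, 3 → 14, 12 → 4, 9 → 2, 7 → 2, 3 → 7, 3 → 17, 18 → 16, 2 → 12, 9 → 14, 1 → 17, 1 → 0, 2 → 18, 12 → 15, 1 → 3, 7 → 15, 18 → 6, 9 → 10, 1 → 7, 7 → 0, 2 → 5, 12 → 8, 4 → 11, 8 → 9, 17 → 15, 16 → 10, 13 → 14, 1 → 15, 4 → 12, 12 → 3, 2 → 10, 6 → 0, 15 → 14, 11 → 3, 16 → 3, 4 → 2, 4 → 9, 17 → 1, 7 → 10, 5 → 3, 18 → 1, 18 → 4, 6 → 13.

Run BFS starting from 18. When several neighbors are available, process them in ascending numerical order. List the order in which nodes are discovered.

Visit 18; enqueue 1, 4, 6, 14, 16 → queue [1, 4, 6, 14, 16]
Visit 1; enqueue 0, 3, 7, 15, 17 → queue [4, 6, 14, 16, 0, 3, 7, 15, 17]
Visit 4; enqueue 2, 9, 11, 12 → queue [6, 14, 16, 0, 3, 7, 15, 17, 2, 9, 11, 12]
Visit 6; enqueue 13 → queue [14, 16, 0, 3, 7, 15, 17, 2, 9, 11, 12, 13]
Visit 14 → queue [16, 0, 3, 7, 15, 17, 2, 9, 11, 12, 13]
Visit 16; enqueue 10 → queue [0, 3, 7, 15, 17, 2, 9, 11, 12, 13, 10]
Visit 0 → queue [3, 7, 15, 17, 2, 9, 11, 12, 13, 10]
Visit 3 → queue [7, 15, 17, 2, 9, 11, 12, 13, 10]
Visit 7 → queue [15, 17, 2, 9, 11, 12, 13, 10]
Visit 15 → queue [17, 2, 9, 11, 12, 13, 10]
Visit 17 → queue [2, 9, 11, 12, 13, 10]
Visit 2; enqueue 5 → queue [9, 11, 12, 13, 10, 5]
Visit 9 → queue [11, 12, 13, 10, 5]
Visit 11 → queue [12, 13, 10, 5]
Visit 12; enqueue 8 → queue [13, 10, 5, 8]
Visit 13 → queue [10, 5, 8]
Visit 10 → queue [5, 8]
Visit 5 → queue [8]
Visit 8 → queue []

18 -> 1 -> 4 -> 6 -> 14 -> 16 -> 0 -> 3 -> 7 -> 15 -> 17 -> 2 -> 9 -> 11 -> 12 -> 13 -> 10 -> 5 -> 8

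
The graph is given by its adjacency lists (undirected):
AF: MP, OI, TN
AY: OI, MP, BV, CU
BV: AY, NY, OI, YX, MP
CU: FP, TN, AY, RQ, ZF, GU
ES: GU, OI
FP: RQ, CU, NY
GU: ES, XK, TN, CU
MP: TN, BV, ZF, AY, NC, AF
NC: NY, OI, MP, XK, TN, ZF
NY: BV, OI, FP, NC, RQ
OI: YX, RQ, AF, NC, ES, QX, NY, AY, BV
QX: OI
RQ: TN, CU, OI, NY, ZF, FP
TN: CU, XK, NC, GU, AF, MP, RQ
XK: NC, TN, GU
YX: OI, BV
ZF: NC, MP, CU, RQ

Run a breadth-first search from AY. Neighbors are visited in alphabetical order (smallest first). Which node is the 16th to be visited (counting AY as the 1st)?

QX

Visit AY; enqueue BV, CU, MP, OI → queue [BV, CU, MP, OI]
Visit BV; enqueue NY, YX → queue [CU, MP, OI, NY, YX]
Visit CU; enqueue FP, GU, RQ, TN, ZF → queue [MP, OI, NY, YX, FP, GU, RQ, TN, ZF]
Visit MP; enqueue AF, NC → queue [OI, NY, YX, FP, GU, RQ, TN, ZF, AF, NC]
Visit OI; enqueue ES, QX → queue [NY, YX, FP, GU, RQ, TN, ZF, AF, NC, ES, QX]
Visit NY → queue [YX, FP, GU, RQ, TN, ZF, AF, NC, ES, QX]
Visit YX → queue [FP, GU, RQ, TN, ZF, AF, NC, ES, QX]
Visit FP → queue [GU, RQ, TN, ZF, AF, NC, ES, QX]
Visit GU; enqueue XK → queue [RQ, TN, ZF, AF, NC, ES, QX, XK]
Visit RQ → queue [TN, ZF, AF, NC, ES, QX, XK]
Visit TN → queue [ZF, AF, NC, ES, QX, XK]
Visit ZF → queue [AF, NC, ES, QX, XK]
Visit AF → queue [NC, ES, QX, XK]
Visit NC → queue [ES, QX, XK]
Visit ES → queue [QX, XK]
Visit QX → queue [XK]
Visit XK → queue []

Visit order: AY, BV, CU, MP, OI, NY, YX, FP, GU, RQ, TN, ZF, AF, NC, ES, QX, XK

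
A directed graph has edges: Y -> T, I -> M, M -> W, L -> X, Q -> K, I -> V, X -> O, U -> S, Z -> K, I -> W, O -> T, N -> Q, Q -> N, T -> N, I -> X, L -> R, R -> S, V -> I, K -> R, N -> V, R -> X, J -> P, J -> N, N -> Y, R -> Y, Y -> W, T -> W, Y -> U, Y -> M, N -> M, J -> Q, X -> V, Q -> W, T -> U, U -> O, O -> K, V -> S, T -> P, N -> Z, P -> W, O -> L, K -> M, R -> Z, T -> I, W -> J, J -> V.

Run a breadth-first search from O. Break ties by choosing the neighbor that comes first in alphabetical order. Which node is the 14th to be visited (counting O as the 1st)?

Y

Visit O; enqueue K, L, T → queue [K, L, T]
Visit K; enqueue M, R → queue [L, T, M, R]
Visit L; enqueue X → queue [T, M, R, X]
Visit T; enqueue I, N, P, U, W → queue [M, R, X, I, N, P, U, W]
Visit M → queue [R, X, I, N, P, U, W]
Visit R; enqueue S, Y, Z → queue [X, I, N, P, U, W, S, Y, Z]
Visit X; enqueue V → queue [I, N, P, U, W, S, Y, Z, V]
Visit I → queue [N, P, U, W, S, Y, Z, V]
Visit N; enqueue Q → queue [P, U, W, S, Y, Z, V, Q]
Visit P → queue [U, W, S, Y, Z, V, Q]
Visit U → queue [W, S, Y, Z, V, Q]
Visit W; enqueue J → queue [S, Y, Z, V, Q, J]
Visit S → queue [Y, Z, V, Q, J]
Visit Y → queue [Z, V, Q, J]
Visit Z → queue [V, Q, J]
Visit V → queue [Q, J]
Visit Q → queue [J]
Visit J → queue []

Visit order: O, K, L, T, M, R, X, I, N, P, U, W, S, Y, Z, V, Q, J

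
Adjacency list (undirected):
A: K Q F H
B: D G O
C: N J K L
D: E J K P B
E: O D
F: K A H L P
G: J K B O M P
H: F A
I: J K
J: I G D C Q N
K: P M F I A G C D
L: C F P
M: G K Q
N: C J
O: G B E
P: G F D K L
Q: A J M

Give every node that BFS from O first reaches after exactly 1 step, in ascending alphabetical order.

B, E, G

Level 0: O
Level 1: B, E, G
Level 2: D, J, K, M, P
Level 3: A, C, F, I, L, N, Q
Level 4: H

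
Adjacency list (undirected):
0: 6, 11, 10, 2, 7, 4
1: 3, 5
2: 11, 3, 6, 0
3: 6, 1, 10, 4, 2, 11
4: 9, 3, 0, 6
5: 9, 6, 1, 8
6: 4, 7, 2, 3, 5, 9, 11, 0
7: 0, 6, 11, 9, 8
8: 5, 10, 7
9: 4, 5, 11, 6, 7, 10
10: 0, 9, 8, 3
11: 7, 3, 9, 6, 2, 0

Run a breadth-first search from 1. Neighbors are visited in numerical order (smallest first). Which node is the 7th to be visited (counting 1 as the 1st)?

10

Visit 1; enqueue 3, 5 → queue [3, 5]
Visit 3; enqueue 2, 4, 6, 10, 11 → queue [5, 2, 4, 6, 10, 11]
Visit 5; enqueue 8, 9 → queue [2, 4, 6, 10, 11, 8, 9]
Visit 2; enqueue 0 → queue [4, 6, 10, 11, 8, 9, 0]
Visit 4 → queue [6, 10, 11, 8, 9, 0]
Visit 6; enqueue 7 → queue [10, 11, 8, 9, 0, 7]
Visit 10 → queue [11, 8, 9, 0, 7]
Visit 11 → queue [8, 9, 0, 7]
Visit 8 → queue [9, 0, 7]
Visit 9 → queue [0, 7]
Visit 0 → queue [7]
Visit 7 → queue []

Visit order: 1, 3, 5, 2, 4, 6, 10, 11, 8, 9, 0, 7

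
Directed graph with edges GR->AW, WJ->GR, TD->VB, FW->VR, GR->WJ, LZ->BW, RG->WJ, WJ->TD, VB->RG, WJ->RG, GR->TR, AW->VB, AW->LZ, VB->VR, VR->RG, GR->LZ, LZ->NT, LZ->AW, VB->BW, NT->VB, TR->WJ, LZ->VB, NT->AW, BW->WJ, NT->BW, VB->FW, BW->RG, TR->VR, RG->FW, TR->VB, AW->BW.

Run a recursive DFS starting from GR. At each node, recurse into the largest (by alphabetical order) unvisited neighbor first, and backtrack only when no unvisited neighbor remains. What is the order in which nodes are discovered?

GR → WJ → TD → VB → VR → RG → FW → BW → TR → LZ → NT → AW

Visit GR
GR → WJ
WJ → TD
TD → VB
VB → VR
VR → RG
RG → FW
VB → BW
GR → TR
GR → LZ
LZ → NT
NT → AW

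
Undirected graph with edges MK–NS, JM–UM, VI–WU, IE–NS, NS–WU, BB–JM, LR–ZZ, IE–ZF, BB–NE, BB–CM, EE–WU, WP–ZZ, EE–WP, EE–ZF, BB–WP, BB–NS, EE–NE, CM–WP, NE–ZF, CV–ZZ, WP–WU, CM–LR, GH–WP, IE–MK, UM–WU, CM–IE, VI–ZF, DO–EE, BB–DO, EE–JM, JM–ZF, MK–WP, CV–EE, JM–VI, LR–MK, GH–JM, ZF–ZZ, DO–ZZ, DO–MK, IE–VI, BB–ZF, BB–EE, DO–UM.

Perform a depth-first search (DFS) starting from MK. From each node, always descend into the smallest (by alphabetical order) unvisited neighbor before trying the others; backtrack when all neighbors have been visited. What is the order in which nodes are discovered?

MK, DO, BB, CM, IE, NS, WU, EE, CV, ZZ, LR, WP, GH, JM, UM, VI, ZF, NE

Visit MK
MK → DO
DO → BB
BB → CM
CM → IE
IE → NS
NS → WU
WU → EE
EE → CV
CV → ZZ
ZZ → LR
ZZ → WP
WP → GH
GH → JM
JM → UM
JM → VI
VI → ZF
ZF → NE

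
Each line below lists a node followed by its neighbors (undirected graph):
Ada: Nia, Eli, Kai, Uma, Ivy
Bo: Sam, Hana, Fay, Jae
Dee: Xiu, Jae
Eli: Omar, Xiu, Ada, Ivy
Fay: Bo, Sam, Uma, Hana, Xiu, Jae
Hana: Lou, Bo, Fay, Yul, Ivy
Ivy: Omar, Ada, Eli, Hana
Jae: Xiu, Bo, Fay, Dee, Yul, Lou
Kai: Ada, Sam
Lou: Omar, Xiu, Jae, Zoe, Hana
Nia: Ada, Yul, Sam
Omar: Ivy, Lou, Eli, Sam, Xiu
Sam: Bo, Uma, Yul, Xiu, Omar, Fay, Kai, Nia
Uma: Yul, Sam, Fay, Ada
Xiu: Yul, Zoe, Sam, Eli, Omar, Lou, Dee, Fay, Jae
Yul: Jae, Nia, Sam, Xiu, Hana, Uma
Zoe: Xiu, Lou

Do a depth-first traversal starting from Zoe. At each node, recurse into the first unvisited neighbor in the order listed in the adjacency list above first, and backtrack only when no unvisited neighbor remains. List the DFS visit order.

Visit Zoe
Zoe → Xiu
Xiu → Yul
Yul → Jae
Jae → Bo
Bo → Sam
Sam → Uma
Uma → Fay
Fay → Hana
Hana → Lou
Lou → Omar
Omar → Ivy
Ivy → Ada
Ada → Nia
Ada → Eli
Ada → Kai
Jae → Dee

Zoe -> Xiu -> Yul -> Jae -> Bo -> Sam -> Uma -> Fay -> Hana -> Lou -> Omar -> Ivy -> Ada -> Nia -> Eli -> Kai -> Dee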